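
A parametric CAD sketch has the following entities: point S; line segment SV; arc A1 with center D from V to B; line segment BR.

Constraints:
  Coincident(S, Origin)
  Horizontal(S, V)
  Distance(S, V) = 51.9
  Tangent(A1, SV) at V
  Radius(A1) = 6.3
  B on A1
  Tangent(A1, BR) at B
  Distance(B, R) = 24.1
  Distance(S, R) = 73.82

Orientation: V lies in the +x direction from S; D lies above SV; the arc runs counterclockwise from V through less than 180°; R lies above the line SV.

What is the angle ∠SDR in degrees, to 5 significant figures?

143.57°

Checks: |DV| = 6.300 ✓; |DB| = 6.300 ✓; ∠(DB, BR) = 90.00° ✓; |BR| = 24.10 ✓; |SR| = 73.82 ✓.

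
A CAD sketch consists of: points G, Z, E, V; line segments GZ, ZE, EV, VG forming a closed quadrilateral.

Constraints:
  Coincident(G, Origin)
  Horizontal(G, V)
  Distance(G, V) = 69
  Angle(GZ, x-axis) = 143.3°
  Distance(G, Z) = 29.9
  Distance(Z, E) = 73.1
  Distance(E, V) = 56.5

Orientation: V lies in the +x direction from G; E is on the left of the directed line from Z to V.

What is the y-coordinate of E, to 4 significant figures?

49.57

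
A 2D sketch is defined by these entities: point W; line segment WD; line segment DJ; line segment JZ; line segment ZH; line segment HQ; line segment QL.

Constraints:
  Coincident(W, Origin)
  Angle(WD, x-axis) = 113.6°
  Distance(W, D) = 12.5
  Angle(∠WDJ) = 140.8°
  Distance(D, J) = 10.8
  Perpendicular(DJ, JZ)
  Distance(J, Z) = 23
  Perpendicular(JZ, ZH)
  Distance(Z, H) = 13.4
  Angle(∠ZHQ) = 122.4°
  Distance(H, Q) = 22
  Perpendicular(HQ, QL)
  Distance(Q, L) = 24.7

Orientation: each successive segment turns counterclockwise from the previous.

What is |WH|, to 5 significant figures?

16.680

The perpendicularity gives JZ at right angles to DJ, so JZ runs at -117.20°; with |JZ| = 23.0, Z = (-25.123, -4.0654). JZ is perpendicular to ZH, so ZH runs at -27.200°; with |ZH| = 13.4, H = (-13.205, -10.190). Then |WH| = |H − W| = 16.680.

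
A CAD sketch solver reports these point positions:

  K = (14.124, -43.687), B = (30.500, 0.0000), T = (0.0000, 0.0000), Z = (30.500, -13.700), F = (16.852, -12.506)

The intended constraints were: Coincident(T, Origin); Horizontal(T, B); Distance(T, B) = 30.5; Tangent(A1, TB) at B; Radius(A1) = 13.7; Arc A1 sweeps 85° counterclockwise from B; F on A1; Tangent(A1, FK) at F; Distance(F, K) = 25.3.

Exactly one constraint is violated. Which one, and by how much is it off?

Distance(F, K) = 25.3 — off by 6.00.

T = (0.00, 0.00) ✓; T.y = 0.00, B.y = 0.00 ✓; |TB| = 30.50 ✓; ∠(ZB, BT) = 90.00° ✓; |ZB| = 13.70 ✓; bearing(Z→F) − bearing(Z→B) = 85.00° ✓; |ZF| = 13.70 ✓; ∠(ZF, FK) = 90.00° ✓; |FK| = 31.30 ✗.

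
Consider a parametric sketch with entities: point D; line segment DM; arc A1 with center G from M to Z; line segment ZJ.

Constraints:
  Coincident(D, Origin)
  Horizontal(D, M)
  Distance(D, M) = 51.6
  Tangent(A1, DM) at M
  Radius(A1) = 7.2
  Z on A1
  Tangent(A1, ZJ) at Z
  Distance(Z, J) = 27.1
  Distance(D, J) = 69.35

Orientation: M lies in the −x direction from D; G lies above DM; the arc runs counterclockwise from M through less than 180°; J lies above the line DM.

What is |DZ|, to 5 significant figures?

46.950

Checks: |GZ| = 7.200 ✓; ∠(GZ, ZJ) = 90.00° ✓; |ZJ| = 27.10 ✓; |DJ| = 69.35 ✓.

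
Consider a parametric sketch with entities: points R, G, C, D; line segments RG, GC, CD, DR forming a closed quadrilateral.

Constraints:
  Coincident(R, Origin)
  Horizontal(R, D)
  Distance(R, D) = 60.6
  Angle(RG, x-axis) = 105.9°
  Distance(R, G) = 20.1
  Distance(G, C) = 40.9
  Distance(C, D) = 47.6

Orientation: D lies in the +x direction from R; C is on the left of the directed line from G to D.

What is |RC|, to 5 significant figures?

48.704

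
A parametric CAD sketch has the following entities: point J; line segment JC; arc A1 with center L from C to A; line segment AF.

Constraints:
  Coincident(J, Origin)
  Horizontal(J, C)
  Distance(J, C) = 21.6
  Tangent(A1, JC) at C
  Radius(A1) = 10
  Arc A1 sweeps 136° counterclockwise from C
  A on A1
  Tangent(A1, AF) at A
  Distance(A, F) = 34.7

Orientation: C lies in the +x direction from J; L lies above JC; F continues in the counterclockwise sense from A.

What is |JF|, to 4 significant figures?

41.45

J is at the origin; J and C share the same y with |JC| = 21.6 and C on the +x side, so C = (21.60, 0.000). A1 meets JC tangentially, so LC is at right angles to JC, so L = C + (0, 10) = (21.60, 10.00). On A1, C sits at bearing -90° from L; a 136° counterclockwise sweep puts A at bearing 46°, so A = L + 10.0·(cos 46°, sin 46°) = (28.55, 17.19). Tangency of A1 to AF means the radius LA is perpendicular to AF, so AF runs along (−sin 46°, cos 46°); with |AF| = 34.7, F = (3.585, 41.30). Then |JF| = |F − J| = 41.45.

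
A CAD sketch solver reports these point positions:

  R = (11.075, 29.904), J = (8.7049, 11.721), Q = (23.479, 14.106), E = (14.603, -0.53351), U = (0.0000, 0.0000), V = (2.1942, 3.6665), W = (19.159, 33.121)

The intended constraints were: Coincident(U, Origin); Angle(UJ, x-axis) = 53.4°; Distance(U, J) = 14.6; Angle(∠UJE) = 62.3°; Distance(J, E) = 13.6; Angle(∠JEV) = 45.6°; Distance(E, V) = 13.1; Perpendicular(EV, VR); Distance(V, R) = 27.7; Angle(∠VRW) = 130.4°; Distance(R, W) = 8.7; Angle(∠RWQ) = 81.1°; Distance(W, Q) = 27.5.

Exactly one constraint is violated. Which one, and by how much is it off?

Distance(W, Q) = 27.5 — off by 8.00.

U = (0.00, 0.00) ✓; UJ at 53.40° ✓; |UJ| = 14.60 ✓; ∠UJE = 62.30° ✓; |JE| = 13.60 ✓; ∠JEV = 45.60° ✓; |EV| = 13.10 ✓; ∠(EV, VR) = 90.00° ✓; |VR| = 27.70 ✓; ∠VRW = 130.4° ✓; |RW| = 8.701 ✓; ∠RWQ = 81.10° ✓; |WQ| = 19.50 ✗.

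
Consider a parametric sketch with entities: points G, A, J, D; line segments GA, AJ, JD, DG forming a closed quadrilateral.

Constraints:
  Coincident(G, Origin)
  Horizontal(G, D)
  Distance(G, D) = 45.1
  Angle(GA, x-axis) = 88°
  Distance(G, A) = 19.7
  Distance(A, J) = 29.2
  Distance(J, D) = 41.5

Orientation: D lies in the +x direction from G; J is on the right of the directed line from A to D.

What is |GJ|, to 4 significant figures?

10.34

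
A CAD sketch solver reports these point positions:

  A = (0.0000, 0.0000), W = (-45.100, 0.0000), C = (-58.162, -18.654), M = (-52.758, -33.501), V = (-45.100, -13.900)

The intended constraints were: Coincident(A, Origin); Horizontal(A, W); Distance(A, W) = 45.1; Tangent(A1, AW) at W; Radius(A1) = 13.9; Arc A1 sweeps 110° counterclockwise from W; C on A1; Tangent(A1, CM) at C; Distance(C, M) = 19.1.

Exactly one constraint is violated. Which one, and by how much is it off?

Distance(C, M) = 19.1 — off by 3.30.

A = (0.00, 0.00) ✓; A.y = 0.00, W.y = 0.00 ✓; |AW| = 45.10 ✓; ∠(VW, WA) = 90.00° ✓; |VW| = 13.90 ✓; bearing(V→C) − bearing(V→W) = 110.0° ✓; |VC| = 13.90 ✓; ∠(VC, CM) = 90.00° ✓; |CM| = 15.80 ✗.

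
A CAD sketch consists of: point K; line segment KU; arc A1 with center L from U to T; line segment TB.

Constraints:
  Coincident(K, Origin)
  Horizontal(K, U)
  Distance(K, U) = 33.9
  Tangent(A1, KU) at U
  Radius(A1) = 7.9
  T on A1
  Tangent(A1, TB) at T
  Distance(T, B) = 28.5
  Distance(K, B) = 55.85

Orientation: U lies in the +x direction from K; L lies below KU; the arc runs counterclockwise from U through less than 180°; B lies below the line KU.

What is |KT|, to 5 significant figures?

29.821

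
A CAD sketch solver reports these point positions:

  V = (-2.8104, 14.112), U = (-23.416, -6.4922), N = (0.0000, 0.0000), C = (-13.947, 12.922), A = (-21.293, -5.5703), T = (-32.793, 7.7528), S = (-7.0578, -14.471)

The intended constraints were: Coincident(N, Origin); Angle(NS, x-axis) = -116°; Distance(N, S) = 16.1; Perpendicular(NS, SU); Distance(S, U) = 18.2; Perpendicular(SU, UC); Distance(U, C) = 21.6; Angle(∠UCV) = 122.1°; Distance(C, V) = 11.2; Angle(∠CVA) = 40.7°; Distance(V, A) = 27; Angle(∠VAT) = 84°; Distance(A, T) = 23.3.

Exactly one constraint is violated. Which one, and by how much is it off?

Distance(A, T) = 23.3 — off by 5.70.

N = (0.00, 0.00) ✓; NS at -116.0° ✓; |NS| = 16.10 ✓; ∠(NS, SU) = 90.00° ✓; |SU| = 18.20 ✓; ∠(SU, UC) = 90.00° ✓; |UC| = 21.60 ✓; ∠UCV = 122.1° ✓; |CV| = 11.20 ✓; ∠CVA = 40.70° ✓; |VA| = 27.00 ✓; ∠VAT = 84.00° ✓; |AT| = 17.60 ✗.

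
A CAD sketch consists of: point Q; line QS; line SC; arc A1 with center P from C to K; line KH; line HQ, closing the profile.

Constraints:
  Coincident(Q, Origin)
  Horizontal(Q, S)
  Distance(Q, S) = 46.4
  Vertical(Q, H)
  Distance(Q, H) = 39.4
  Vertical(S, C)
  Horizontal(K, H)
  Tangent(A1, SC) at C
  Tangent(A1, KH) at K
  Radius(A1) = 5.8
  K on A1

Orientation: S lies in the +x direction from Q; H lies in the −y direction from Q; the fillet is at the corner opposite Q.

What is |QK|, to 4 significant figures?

56.57

The virtual corner opposite Q is at (46.40, -39.40). A1 meets SC tangentially, so PC is at right angles to SC and since A1 is tangent to KH there, PK ⟂ KH, with radius 5.8, so the center P sits 5.8 in from both sides at P = (40.60, -33.60). That places the tangent points at C = (46.40, -33.60) on SC and K = (40.60, -39.40) on KH. Then |QK| = |K − Q| = 56.57.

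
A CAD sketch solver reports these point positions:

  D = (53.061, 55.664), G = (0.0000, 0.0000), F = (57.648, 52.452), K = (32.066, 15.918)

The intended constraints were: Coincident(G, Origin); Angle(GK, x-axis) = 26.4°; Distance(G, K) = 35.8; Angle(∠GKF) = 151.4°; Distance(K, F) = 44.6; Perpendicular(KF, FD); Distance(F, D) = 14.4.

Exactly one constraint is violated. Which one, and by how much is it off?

Distance(F, D) = 14.4 — off by 8.80.

G = (0.00, 0.00) ✓; GK at 26.40° ✓; |GK| = 35.80 ✓; ∠GKF = 151.4° ✓; |KF| = 44.60 ✓; ∠(KF, FD) = 90.00° ✓; |FD| = 5.600 ✗.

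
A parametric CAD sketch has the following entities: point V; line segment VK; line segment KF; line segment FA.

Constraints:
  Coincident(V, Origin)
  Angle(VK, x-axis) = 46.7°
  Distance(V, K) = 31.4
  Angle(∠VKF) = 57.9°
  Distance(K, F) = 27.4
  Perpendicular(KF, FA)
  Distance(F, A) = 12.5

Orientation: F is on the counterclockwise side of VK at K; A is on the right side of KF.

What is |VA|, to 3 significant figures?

40.5

V is at the origin; VK runs at 46.7° with length 31.4, so K = 31.4·(cos 46.7°, sin 46.7°) = (21.5, 22.9). ∠VKF = 57.9°, so KF runs at 46.7° + (180° − 57.9°) = 169° from the x-axis; with |KF| = 27.4, F = K + 27.4·(cos 169°, sin 169°) = (-5.34, 28.2). KF is perpendicular to FA; with |FA| = 12.5 on the right of KF, A = F + 12.5·(0.194, 0.981) = (-2.92, 40.4). Then |VA| = |A − V| = 40.5.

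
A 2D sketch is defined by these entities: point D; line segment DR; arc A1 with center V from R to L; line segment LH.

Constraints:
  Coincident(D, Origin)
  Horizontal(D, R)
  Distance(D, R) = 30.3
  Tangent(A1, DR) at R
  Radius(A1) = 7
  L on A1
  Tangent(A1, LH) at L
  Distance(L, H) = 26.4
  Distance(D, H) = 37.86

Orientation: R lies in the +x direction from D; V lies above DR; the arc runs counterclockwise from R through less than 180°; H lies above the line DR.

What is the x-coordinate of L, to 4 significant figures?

35.87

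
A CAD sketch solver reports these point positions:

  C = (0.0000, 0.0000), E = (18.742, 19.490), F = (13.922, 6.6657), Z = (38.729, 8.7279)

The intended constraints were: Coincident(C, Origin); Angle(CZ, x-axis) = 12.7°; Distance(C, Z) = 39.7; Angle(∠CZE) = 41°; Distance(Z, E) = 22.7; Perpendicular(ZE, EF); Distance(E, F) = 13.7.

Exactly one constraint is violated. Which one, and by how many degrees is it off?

Perpendicular(ZE, EF) — off by 7.70°.

C = (0.00, 0.00) ✓; CZ at 12.70° ✓; |CZ| = 39.70 ✓; ∠CZE = 41.00° ✓; |ZE| = 22.70 ✓; ∠(ZE, EF) = 97.70° ✗; |EF| = 13.70 ✓.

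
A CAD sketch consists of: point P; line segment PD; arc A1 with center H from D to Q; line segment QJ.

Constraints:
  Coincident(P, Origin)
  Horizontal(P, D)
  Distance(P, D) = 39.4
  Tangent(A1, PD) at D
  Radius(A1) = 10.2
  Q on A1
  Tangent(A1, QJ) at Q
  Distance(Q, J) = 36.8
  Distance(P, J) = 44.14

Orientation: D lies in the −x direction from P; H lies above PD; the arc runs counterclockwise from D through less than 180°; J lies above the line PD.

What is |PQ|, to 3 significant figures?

30.6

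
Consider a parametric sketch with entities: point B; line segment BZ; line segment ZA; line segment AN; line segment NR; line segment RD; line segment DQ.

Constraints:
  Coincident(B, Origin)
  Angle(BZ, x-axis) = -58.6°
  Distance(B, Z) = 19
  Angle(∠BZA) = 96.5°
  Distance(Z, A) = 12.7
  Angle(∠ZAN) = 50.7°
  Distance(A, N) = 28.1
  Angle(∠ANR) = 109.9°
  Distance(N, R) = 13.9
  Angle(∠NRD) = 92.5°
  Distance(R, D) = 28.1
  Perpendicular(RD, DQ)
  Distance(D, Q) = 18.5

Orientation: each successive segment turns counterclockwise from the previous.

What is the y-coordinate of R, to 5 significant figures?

-8.3483

B is at the origin; BZ runs at -58.6° with length 19.0, so Z = (9.8992, -16.217). ∠BZA = 96.5° gives ZA at 24.900° from the x-axis; with |ZA| = 12.7, A = (21.419, -10.870). ∠ZAN = 50.7° gives AN at 154.20° from the x-axis; with |AN| = 28.1, N = (-3.8803, 1.3597). ∠ANR = 109.9° gives NR at -135.70° from the x-axis; with |NR| = 13.9, R = (-13.828, -8.3483). So R.y = -8.3483.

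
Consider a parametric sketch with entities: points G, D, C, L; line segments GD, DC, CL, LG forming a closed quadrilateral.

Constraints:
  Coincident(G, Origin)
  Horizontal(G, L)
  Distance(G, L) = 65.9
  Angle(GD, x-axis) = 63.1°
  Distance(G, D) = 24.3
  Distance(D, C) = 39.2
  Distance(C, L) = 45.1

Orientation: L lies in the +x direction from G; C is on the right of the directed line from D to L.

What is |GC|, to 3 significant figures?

28.2

G is at the origin; GL is horizontal with |GL| = 65.9 and L in +x, so L = (65.9, 0). GD runs at 63.1° with |GD| = 24.3, so D = (11.0, 21.7). C is determined by |DC| = 39.2 and |CL| = 45.1 together: it lies at the intersection of circle(D, 39.2) and circle(L, 45.1). With |DL| = 59.0, the foot of the radical line on DL is 25.3 from D and the perpendicular offset is √(39.2² − 25.3²) = 29.9. Taking the right-of-DL solution: C = (23.5, -15.5).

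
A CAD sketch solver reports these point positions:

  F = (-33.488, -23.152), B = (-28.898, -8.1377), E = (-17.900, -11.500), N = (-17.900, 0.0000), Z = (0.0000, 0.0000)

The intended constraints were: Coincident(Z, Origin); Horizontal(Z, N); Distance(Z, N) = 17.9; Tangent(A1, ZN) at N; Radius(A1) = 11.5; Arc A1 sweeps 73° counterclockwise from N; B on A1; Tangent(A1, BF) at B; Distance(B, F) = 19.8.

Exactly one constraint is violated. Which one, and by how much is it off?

Distance(B, F) = 19.8 — off by 4.10.

Z = (0.00, 0.00) ✓; Z.y = 0.00, N.y = 0.00 ✓; |ZN| = 17.90 ✓; ∠(EN, NZ) = 90.00° ✓; |EN| = 11.50 ✓; bearing(E→B) − bearing(E→N) = 73.00° ✓; |EB| = 11.50 ✓; ∠(EB, BF) = 90.00° ✓; |BF| = 15.70 ✗.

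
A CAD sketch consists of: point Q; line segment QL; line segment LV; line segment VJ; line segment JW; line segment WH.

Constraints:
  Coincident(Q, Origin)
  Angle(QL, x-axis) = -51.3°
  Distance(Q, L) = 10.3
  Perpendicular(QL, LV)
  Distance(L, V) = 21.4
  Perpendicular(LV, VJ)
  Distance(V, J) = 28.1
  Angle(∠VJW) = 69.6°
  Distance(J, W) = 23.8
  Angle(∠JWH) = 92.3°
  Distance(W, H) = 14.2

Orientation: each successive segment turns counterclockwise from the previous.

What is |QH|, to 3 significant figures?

5.31

∠VJW = 69.6° gives JW at -121° from the x-axis; with |JW| = 23.8, W = (-6.65, 6.85). ∠JWH = 92.3° gives WH at -33.2° from the x-axis; with |WH| = 14.2, H = (5.23, -0.925). Then |QH| = |H − Q| = 5.31.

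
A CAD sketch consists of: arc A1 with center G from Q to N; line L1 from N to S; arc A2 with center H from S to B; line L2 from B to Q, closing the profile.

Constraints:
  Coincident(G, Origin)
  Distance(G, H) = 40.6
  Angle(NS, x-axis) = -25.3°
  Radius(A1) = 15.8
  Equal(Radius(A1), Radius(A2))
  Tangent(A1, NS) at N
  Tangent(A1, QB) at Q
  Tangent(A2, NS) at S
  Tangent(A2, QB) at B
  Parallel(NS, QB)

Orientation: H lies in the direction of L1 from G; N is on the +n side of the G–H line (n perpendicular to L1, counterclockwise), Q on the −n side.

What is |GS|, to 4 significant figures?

43.57

The slot axis is L1's direction at -25.3°, so u = (cos -25.3°, sin -25.3°) = (0.9041, -0.4274) and n = (−sin -25.3°, cos -25.3°) = (0.4274, 0.9041). G is at the origin and H lies 40.6 along u from G, so H = 40.6·u = (36.71, -17.35). Tangency of A1 to both parallel lines with radius 15.8 puts N and Q at G ± 15.8·n: N = (6.752, 14.28), Q = (-6.752, -14.28). Equal radii place S and B the same way about H: S = H + 15.8·n = (43.46, -3.066), B = H − 15.8·n = (29.95, -31.64). Then |GS| = |S − G| = 43.57.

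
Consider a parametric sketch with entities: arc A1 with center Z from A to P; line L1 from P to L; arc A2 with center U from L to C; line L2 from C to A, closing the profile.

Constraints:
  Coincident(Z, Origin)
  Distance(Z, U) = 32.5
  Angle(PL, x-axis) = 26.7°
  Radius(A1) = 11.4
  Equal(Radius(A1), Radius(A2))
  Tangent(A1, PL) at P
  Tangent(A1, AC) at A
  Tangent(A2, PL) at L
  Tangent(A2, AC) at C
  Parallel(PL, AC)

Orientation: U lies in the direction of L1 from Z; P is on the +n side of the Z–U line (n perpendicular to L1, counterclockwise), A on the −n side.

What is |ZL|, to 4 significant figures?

34.44

Tangency of A1 to both parallel lines with radius 11.4 puts P and A at Z ± 11.4·n: P = (-5.122, 10.18), A = (5.122, -10.18). Equal radii place L and C the same way about U: L = U + 11.4·n = (23.91, 24.79), C = U − 11.4·n = (34.16, 4.418). Then |ZL| = |L − Z| = 34.44.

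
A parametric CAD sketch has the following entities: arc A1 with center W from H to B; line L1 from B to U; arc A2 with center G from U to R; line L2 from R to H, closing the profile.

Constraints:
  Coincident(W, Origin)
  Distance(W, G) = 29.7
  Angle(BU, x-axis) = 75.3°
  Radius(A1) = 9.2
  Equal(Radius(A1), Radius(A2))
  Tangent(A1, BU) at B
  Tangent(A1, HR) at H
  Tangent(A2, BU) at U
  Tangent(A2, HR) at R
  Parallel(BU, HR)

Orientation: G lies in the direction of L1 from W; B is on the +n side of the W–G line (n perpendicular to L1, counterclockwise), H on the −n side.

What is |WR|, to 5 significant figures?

31.092

The slot axis is L1's direction at 75.3°, so u = (cos 75.3°, sin 75.3°) = (0.25376, 0.96727) and n = (−sin 75.3°, cos 75.3°) = (-0.96727, 0.25376). W is at the origin and G lies 29.7 along u from W, so G = 29.7·u = (7.5366, 28.728). Tangency of A1 to both parallel lines with radius 9.2 puts B and H at W ± 9.2·n: B = (-8.8989, 2.3346), H = (8.8989, -2.3346). Equal radii place U and R the same way about G: U = G + 9.2·n = (-1.3623, 31.062), R = G − 9.2·n = (16.435, 26.393). Then |WR| = |R − W| = 31.092.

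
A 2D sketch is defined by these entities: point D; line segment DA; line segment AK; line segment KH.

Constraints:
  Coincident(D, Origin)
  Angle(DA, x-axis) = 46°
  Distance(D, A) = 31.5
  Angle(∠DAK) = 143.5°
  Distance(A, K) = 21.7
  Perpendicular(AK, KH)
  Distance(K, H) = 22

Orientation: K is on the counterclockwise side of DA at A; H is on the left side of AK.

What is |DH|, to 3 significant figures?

47.1

D is at the origin; DA runs at 46.0° with length 31.5, so A = 31.5·(cos 46.0°, sin 46.0°) = (21.9, 22.7). ∠DAK = 143.5°, so AK runs at 46.0° + (180° − 143.5°) = 82.5° from the x-axis; with |AK| = 21.7, K = A + 21.7·(cos 82.5°, sin 82.5°) = (24.7, 44.2). AK is perpendicular to KH; with |KH| = 22.0 on the left of AK, H = K + 22.0·(-0.991, 0.131) = (2.90, 47.0). Then |DH| = |H − D| = 47.1.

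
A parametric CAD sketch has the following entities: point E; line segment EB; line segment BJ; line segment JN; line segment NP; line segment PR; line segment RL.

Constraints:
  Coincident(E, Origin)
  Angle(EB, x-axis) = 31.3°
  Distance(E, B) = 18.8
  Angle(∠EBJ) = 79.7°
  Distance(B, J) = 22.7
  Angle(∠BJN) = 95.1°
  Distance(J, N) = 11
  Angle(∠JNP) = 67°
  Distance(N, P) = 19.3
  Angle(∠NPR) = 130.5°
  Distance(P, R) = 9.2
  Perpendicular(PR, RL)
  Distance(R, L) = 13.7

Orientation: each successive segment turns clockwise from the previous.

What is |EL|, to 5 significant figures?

29.392

E is at the origin; EB runs at 31.3° with length 18.8, so B = (16.064, 9.7670). ∠EBJ = 79.7° gives BJ at -69.000° from the x-axis; with |BJ| = 22.7, J = (24.199, -11.425). ∠BJN = 95.1° gives JN at -153.90° from the x-axis; with |JN| = 11.0, N = (14.320, -16.265). ∠JNP = 67.0° gives NP at 93.100° from the x-axis; with |NP| = 19.3, P = (13.277, 3.0071). ∠NPR = 130.5° gives PR at 43.600° from the x-axis; with |PR| = 9.2, R = (19.939, 9.3516). PR ⟂ RL, so RL runs at -46.400°; with |RL| = 13.7, L = (29.387, -0.56954). Then |EL| = |L − E| = 29.392.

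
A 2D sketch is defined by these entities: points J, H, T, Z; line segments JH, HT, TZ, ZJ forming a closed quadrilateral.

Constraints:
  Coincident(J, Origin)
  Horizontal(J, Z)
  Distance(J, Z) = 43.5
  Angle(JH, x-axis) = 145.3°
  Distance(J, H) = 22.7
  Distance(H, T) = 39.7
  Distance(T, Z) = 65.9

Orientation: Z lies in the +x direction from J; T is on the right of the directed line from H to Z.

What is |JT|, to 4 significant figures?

31.54

Checks: |HT| = 39.70 ✓; |TZ| = 65.90 ✓.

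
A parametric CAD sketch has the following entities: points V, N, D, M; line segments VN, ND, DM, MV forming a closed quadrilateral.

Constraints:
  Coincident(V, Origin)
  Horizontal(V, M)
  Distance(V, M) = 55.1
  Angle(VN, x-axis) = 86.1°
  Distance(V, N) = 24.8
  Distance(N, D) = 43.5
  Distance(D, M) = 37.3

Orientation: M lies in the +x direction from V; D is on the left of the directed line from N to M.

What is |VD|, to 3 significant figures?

56.4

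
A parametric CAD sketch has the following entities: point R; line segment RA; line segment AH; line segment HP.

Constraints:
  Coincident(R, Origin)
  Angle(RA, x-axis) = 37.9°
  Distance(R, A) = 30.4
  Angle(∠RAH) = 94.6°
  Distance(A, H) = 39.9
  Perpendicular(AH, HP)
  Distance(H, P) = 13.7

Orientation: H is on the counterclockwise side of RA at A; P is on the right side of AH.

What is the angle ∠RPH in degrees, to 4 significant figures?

43.90°

∠RAH = 94.6°, so AH runs at 37.9° + (180° − 94.6°) = 123.3° from the x-axis; with |AH| = 39.9, H = A + 39.9·(cos 123.3°, sin 123.3°) = (2.082, 52.02). AH ⟂ HP; with |HP| = 13.7 on the right of AH, P = H + 13.7·(0.8358, 0.5490) = (13.53, 59.54). Then cos ∠RPH = PR·PH / (|PR||PH|), giving 43.90°.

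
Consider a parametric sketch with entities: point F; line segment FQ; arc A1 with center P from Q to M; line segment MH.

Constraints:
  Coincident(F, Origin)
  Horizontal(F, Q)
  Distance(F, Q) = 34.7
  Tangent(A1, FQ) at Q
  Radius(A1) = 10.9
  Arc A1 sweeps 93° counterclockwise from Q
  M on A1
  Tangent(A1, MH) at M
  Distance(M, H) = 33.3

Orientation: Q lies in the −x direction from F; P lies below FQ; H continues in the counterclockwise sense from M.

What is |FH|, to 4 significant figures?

62.63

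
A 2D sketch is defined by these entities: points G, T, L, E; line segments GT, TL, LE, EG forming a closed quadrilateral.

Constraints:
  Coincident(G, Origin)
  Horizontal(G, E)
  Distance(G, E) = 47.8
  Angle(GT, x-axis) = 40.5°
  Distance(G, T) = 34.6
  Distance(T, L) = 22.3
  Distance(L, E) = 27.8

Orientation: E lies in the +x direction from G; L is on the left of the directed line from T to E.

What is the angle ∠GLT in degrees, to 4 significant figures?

16.27°

G is at the origin; G and E share the same y with |GE| = 47.8 and E in +x, so E = (47.8, 0). GT runs at 40.5° with |GT| = 34.6, so T = (26.31, 22.47). L is determined by |TL| = 22.3 and |LE| = 27.8 together: it lies at the intersection of circle(T, 22.3) and circle(E, 27.8). With |TE| = 31.09, the foot of the radical line on TE is 11.12 from T and the perpendicular offset is √(22.3² − 11.12²) = 19.33. Taking the left-of-TE solution: L = (47.96, 27.80).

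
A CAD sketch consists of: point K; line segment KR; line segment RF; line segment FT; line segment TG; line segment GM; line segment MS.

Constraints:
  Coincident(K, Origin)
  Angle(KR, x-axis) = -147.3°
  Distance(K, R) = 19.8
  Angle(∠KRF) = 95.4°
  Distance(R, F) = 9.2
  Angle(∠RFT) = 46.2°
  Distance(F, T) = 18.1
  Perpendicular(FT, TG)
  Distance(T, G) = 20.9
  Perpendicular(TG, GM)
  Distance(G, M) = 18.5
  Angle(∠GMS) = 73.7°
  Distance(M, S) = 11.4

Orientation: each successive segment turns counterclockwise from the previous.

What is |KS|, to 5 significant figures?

24.660

K is at the origin; KR runs at -147.3° with length 19.8, so R = (-16.662, -10.697). ∠KRF = 95.4° gives RF at -62.700° from the x-axis; with |RF| = 9.2, F = (-12.442, -18.872). ∠RFT = 46.2° gives FT at 71.100° from the x-axis; with |FT| = 18.1, T = (-6.5794, -1.7479). FT is perpendicular to TG, so TG runs at 161.10°; with |TG| = 20.9, G = (-26.353, 5.0220). TG is perpendicular to GM, so GM runs at -108.90°; with |GM| = 18.5, M = (-32.345, -12.481). ∠GMS = 73.7° gives MS at -2.6000° from the x-axis; with |MS| = 11.4, S = (-20.957, -12.998). Then |KS| = |S − K| = 24.660.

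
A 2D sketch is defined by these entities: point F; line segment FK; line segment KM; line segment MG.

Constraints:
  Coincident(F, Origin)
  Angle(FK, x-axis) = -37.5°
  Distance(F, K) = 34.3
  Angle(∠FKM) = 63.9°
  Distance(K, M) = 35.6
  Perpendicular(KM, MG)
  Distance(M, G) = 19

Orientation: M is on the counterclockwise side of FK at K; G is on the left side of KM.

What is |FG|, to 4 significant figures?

23.66

∠FKM = 63.9°, so KM runs at -37.5° + (180° − 63.9°) = 78.60° from the x-axis; with |KM| = 35.6, M = K + 35.6·(cos 78.60°, sin 78.60°) = (34.25, 14.02). KM is perpendicular to MG; with |MG| = 19.0 on the left of KM, G = M + 19.0·(-0.9803, 0.1977) = (15.62, 17.77). Then |FG| = |G − F| = 23.66.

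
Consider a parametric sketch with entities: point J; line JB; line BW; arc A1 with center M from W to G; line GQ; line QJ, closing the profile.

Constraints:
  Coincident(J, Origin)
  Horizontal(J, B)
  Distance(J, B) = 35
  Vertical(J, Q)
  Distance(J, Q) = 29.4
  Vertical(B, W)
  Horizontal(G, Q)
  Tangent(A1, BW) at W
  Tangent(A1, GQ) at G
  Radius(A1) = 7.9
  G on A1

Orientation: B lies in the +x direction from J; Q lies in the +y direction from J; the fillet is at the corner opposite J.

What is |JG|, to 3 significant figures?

40.0

J is at the origin; JB is horizontal with |JB| = 35.0 and B on the +x side, so B = (35.0, 0.00). JQ is vertical with |JQ| = 29.4 and Q on the +y side, so Q = (0.00, 29.4). The virtual corner opposite J is at (35.0, 29.4). Tangency of A1 to BW means the radius MW is perpendicular to BW and A1 meets GQ tangentially, so MG is at right angles to GQ, with radius 7.9, so the center M sits 7.9 in from both sides at M = (27.1, 21.5). That places the tangent points at W = (35.0, 21.5) on BW and G = (27.1, 29.4) on GQ. Then |JG| = |G − J| = 40.0.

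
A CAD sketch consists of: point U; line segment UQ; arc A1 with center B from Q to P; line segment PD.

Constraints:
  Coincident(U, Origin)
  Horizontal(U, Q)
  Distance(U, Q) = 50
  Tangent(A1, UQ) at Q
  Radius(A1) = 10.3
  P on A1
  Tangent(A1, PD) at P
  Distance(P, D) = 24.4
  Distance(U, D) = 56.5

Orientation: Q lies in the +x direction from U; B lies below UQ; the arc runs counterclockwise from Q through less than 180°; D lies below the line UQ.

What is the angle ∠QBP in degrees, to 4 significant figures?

98.80°

U is at the origin; UQ is horizontal with |UQ| = 50.0 and Q on the +x side, so Q = (50.00, 0.000). A1 meets UQ tangentially, so BQ is at right angles to UQ, so B = Q + (0, -10.3) = (50.00, -10.30). Since BP ⟂ PD (tangency), |BD| = √(10.3² + 24.4²) = 26.48 regardless of where P sits on A1. So D lies on both circle(U, 56.5) and circle(B, 26.48); the below-UQ intersection is D = (43.56, -35.99). P is the foot of the tangent from D: P = (39.82, -11.88).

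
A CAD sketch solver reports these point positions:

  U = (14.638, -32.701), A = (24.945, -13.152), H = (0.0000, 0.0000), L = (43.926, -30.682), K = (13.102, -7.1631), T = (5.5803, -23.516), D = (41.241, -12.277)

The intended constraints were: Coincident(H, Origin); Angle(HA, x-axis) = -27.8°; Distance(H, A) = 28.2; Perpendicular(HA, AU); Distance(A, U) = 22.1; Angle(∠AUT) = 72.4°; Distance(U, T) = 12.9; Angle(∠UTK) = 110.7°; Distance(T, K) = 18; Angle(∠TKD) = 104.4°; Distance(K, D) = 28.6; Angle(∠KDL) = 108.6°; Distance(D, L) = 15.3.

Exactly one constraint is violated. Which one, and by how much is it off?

Distance(D, L) = 15.3 — off by 3.30.

H = (0.00, 0.00) ✓; HA at -27.80° ✓; |HA| = 28.20 ✓; ∠(HA, AU) = 90.00° ✓; |AU| = 22.10 ✓; ∠AUT = 72.40° ✓; |UT| = 12.90 ✓; ∠UTK = 110.7° ✓; |TK| = 18.00 ✓; ∠TKD = 104.4° ✓; |KD| = 28.60 ✓; ∠KDL = 108.6° ✓; |DL| = 18.60 ✗.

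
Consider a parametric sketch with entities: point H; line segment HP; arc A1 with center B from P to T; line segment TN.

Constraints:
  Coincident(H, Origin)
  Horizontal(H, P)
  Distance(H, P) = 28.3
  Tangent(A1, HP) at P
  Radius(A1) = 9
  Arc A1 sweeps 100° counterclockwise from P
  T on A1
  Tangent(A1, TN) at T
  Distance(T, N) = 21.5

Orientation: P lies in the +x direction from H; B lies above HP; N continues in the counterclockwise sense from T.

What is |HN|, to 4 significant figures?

46.09

On A1, P sits at bearing -90° from B; a 100° counterclockwise sweep puts T at bearing 10°, so T = B + 9.0·(cos 10°, sin 10°) = (37.16, 10.56). Since A1 is tangent to TN there, BT ⟂ TN, so TN runs along (−sin 10°, cos 10°); with |TN| = 21.5, N = (33.43, 31.74). Then |HN| = |N − H| = 46.09.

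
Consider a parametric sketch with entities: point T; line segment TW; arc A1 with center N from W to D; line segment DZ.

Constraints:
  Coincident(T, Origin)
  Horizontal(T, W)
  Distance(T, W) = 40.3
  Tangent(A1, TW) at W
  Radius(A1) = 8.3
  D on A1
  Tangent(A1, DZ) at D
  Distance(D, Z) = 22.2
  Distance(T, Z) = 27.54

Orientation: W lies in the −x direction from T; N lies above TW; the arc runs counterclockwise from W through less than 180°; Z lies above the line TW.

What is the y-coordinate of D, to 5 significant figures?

2.8288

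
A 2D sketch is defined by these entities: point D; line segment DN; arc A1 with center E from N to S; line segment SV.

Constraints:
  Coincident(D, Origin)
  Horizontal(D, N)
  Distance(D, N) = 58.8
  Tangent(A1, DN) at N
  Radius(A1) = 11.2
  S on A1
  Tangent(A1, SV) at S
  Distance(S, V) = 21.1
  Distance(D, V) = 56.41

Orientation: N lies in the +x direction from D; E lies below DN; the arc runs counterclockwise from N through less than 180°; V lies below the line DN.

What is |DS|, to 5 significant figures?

48.794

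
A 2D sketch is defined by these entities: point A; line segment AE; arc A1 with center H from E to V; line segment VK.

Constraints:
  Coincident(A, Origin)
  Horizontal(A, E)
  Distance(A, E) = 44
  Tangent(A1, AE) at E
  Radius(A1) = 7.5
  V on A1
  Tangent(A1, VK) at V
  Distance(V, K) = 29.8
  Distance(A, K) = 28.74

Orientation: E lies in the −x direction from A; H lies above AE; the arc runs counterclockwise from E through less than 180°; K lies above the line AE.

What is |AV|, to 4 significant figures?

38.83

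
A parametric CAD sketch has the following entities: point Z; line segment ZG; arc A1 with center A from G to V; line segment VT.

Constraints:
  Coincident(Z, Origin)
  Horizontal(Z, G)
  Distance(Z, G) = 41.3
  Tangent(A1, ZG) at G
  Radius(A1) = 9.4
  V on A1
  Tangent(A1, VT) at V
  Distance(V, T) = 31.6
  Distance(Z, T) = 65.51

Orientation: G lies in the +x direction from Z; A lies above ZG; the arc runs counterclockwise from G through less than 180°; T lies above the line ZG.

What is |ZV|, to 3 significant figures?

51.5

Z is at the origin; ZG is horizontal with |ZG| = 41.3 and G on the +x side, so G = (41.3, 0.00). Since A1 is tangent to ZG there, AG ⟂ ZG, so A = G + (0, 9.4) = (41.3, 9.40). Since AV ⟂ VT (tangency), |AT| = √(9.4² + 31.6²) = 33.0 regardless of where V sits on A1. So T lies on both circle(Z, 65.51) and circle(A, 33.0); the above-ZG intersection is T = (51.2, 40.8). V is the foot of the tangent from T: V = (50.7, 9.24).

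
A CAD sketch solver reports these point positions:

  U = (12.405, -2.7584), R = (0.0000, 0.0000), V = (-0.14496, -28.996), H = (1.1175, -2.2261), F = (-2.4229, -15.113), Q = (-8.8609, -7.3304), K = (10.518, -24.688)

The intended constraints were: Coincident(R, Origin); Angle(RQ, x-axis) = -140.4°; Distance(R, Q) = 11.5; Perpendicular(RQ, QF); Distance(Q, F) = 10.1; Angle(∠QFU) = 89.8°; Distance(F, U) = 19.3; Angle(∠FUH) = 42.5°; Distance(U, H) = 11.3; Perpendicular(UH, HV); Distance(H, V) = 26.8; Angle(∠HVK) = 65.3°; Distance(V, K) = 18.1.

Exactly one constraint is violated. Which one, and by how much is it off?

Distance(V, K) = 18.1 — off by 6.60.

R = (0.00, 0.00) ✓; RQ at -140.4° ✓; |RQ| = 11.50 ✓; ∠(RQ, QF) = 90.00° ✓; |QF| = 10.10 ✓; ∠QFU = 89.80° ✓; |FU| = 19.30 ✓; ∠FUH = 42.50° ✓; |UH| = 11.30 ✓; ∠(UH, HV) = 90.00° ✓; |HV| = 26.80 ✓; ∠HVK = 65.30° ✓; |VK| = 11.50 ✗.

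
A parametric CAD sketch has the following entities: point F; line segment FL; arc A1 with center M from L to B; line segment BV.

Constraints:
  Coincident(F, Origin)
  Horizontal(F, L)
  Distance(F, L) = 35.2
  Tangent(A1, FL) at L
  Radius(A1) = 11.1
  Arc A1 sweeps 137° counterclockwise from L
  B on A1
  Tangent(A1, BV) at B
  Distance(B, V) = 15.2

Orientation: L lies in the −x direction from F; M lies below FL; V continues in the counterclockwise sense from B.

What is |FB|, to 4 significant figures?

46.89

F is at the origin; F and L share the same y with |FL| = 35.2 and L on the −x side, so L = (-35.20, 0.000). A1 meets FL tangentially, so ML is at right angles to FL, so M = L + (0, -11.1) = (-35.20, -11.10). On A1, L sits at bearing 90° from M; a 137° counterclockwise sweep puts B at bearing 227°, so B = M + 11.1·(cos 227°, sin 227°) = (-42.77, -19.22). Then |FB| = |B − F| = 46.89.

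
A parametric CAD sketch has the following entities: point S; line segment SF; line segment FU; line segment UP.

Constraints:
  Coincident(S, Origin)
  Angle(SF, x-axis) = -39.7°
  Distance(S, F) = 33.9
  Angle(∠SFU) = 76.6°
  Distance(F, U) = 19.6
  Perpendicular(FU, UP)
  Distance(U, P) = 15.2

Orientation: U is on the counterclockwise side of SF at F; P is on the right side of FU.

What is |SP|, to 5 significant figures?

49.588

∠SFU = 76.6°, so FU runs at -39.7° + (180° − 76.6°) = 63.700° from the x-axis; with |FU| = 19.6, U = F + 19.6·(cos 63.700°, sin 63.700°) = (34.767, -4.0831). FU is perpendicular to UP; with |UP| = 15.2 on the right of FU, P = U + 15.2·(0.89649, -0.44307) = (48.393, -10.818). Then |SP| = |P − S| = 49.588.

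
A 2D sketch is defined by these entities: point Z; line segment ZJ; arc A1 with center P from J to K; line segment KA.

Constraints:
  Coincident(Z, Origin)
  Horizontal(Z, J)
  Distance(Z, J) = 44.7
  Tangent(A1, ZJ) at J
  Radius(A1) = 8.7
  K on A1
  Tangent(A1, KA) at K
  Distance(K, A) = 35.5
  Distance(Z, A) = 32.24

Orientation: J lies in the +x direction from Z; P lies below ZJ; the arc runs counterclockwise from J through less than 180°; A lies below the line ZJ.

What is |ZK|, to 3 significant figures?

38.4

Checks: ∠(PJ, JZ) = 90.00° ✓; |PJ| = 8.700 ✓; |PK| = 8.700 ✓; ∠(PK, KA) = 90.00° ✓; |KA| = 35.50 ✓; |ZA| = 32.24 ✓.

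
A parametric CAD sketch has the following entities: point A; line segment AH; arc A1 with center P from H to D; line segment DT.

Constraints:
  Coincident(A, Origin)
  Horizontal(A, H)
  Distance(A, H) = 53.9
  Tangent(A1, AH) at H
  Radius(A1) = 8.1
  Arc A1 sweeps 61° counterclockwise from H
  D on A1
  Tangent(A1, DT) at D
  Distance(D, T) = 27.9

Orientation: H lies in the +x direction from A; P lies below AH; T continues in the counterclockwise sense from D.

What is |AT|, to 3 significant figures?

43.9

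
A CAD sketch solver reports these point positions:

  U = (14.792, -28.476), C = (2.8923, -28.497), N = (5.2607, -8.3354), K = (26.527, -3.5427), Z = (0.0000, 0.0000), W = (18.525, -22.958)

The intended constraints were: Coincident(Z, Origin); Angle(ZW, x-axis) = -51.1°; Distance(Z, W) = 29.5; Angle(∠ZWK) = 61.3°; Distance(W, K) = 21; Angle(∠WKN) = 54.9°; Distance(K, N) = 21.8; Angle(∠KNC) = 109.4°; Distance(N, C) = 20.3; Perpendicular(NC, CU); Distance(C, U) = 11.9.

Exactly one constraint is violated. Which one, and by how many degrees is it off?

Perpendicular(NC, CU) — off by 6.80°.

Z = (0.00, 0.00) ✓; ZW at -51.10° ✓; |ZW| = 29.50 ✓; ∠ZWK = 61.30° ✓; |WK| = 21.00 ✓; ∠WKN = 54.90° ✓; |KN| = 21.80 ✓; ∠KNC = 109.4° ✓; |NC| = 20.30 ✓; ∠(NC, CU) = 96.80° ✗; |CU| = 11.90 ✓.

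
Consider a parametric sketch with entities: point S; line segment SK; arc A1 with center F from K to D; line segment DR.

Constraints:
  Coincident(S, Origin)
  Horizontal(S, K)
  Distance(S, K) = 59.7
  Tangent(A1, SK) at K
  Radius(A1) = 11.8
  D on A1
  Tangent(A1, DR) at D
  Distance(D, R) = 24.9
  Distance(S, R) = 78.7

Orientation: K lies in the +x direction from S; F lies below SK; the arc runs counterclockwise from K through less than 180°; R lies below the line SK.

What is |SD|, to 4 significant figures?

55.21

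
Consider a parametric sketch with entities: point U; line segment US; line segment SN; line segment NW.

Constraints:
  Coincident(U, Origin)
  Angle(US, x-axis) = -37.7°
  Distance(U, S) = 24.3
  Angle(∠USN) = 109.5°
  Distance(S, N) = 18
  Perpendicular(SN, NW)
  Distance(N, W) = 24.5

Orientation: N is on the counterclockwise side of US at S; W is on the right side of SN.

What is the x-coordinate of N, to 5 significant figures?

34.357

U is at the origin; US runs at -37.7° with length 24.3, so S = 24.3·(cos -37.7°, sin -37.7°) = (19.227, -14.860). ∠USN = 109.5°, so SN runs at -37.7° + (180° − 109.5°) = 32.800° from the x-axis; with |SN| = 18.0, N = S + 18.0·(cos 32.800°, sin 32.800°) = (34.357, -5.1094). So N.x = 34.357.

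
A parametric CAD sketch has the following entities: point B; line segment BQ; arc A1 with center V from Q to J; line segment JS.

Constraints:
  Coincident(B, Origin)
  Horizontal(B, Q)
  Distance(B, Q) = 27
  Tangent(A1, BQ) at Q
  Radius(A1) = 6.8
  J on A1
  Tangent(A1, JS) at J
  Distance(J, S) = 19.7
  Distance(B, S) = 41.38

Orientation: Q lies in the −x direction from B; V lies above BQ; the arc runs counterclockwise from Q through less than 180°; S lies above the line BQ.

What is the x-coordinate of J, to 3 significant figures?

-21.1

Checks: |VJ| = 6.800 ✓; ∠(VJ, JS) = 90.00° ✓; |JS| = 19.70 ✓; |BS| = 41.38 ✓.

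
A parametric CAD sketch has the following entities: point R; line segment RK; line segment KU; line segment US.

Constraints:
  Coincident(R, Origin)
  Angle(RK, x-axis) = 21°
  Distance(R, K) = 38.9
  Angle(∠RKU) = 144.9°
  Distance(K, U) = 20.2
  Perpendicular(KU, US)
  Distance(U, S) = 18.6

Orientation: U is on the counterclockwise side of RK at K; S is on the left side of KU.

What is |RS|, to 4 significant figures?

52.16

R is at the origin; RK runs at 21.0° with length 38.9, so K = 38.9·(cos 21.0°, sin 21.0°) = (36.32, 13.94). ∠RKU = 144.9°, so KU runs at 21.0° + (180° − 144.9°) = 56.10° from the x-axis; with |KU| = 20.2, U = K + 20.2·(cos 56.10°, sin 56.10°) = (47.58, 30.71). KU ⟂ US; with |US| = 18.6 on the left of KU, S = U + 18.6·(-0.8300, 0.5577) = (32.14, 41.08). Then |RS| = |S − R| = 52.16.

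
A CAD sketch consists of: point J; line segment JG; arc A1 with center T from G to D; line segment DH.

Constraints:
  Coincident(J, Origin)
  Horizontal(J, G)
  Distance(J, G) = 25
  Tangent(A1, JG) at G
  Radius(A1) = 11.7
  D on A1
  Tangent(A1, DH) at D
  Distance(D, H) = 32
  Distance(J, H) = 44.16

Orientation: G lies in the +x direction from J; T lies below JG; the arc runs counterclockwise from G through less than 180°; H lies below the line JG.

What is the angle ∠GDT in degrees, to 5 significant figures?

47.082°

Checks: J.y = 0.00, G.y = 0.00 ✓; |JG| = 25.00 ✓; |TD| = 11.70 ✓; ∠(TD, DH) = 90.00° ✓; |DH| = 32.00 ✓; |JH| = 44.16 ✓.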